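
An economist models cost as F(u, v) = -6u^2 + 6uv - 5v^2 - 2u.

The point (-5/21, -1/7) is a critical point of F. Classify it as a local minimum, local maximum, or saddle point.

local maximum

The Hessian of F is constant: H = [[-12, 6], [6, -10]].
det(H) = (-12)·(-10) − 6² = 84.
det(H) > 0 and tr(H) = -22 < 0, so H is negative definite and the point is a local maximum.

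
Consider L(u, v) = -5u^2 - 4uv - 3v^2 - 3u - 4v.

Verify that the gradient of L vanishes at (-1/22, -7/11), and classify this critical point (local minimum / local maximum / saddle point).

local maximum

∇L = (-10u - 4v - 3, -4u - 6v - 4); substituting (-1/22, -7/11) gives ∇L = (0, 0), so (-1/22, -7/11) is indeed a critical point.
The Hessian of L is constant: H = [[-10, -4], [-4, -6]].
det(H) = (-10)·(-6) − (-4)² = 44.
det(H) > 0 and tr(H) = -16 < 0, so H is negative definite and the point is a local maximum.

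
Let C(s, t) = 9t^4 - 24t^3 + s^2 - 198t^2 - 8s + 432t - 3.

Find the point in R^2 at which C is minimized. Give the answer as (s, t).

(4, -3)

C(s,t) separates as P(s) + Q(t) − 3, so its minimum is min P + min Q − 3.
P'(s) = 2s - 8 vanishes at s ∈ {4}; Q'(t) = 36(t - 4)(t - 1)(t + 3) vanishes at t ∈ {-3, 1, 4}.
Local minima of P (where P''>0): P(4)=-16. Local minima of Q: Q(-3)=-1701, Q(4)=-672.
So the global minimum of C is P(4) + Q(-3) − 3 = -16 − 1701 − 3 = -1720, attained at (4, -3).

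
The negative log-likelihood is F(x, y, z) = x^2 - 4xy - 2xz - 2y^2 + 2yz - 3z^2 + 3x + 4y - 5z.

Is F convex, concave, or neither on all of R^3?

neither

F is quadratic, so its Hessian is the constant matrix H = [[2, -4, -2], [-4, -4, 2], [-2, 2, -6]].
Leading principal minors: 2, -24, 184.
Neither pattern holds ⇒ H is indefinite ⇒ neither convex nor concave.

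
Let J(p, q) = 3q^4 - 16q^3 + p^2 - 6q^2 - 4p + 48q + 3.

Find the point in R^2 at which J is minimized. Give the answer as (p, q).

J(p,q) separates as A(p) + B(q) + 3, so its minimum is min A + min B + 3.
A'(p) = 2p - 4 vanishes at p ∈ {2}; B'(q) = 12(q - 4)(q - 1)(q + 1) vanishes at q ∈ {-1, 1, 4}.
Local minima of A (where A''>0): A(2)=-4. Local minima of B: B(-1)=-35, B(4)=-160.
So the global minimum of J is A(2) + B(4) + 3 = -4 − 160 + 3 = -161, attained at (2, 4).

(2, 4)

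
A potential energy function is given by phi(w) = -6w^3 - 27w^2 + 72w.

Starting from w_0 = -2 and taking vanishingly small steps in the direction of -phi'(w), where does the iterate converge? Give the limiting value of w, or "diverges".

-4

phi'(w) = -18(w - 1)(w + 4), so phi'(-2) = 108.
Gradient descent moves in the -phi' direction, i.e. w is decreasing.
The nearest critical point in that direction is w = -4, where phi'' = 90 > 0 (a local minimum). The iterate converges there.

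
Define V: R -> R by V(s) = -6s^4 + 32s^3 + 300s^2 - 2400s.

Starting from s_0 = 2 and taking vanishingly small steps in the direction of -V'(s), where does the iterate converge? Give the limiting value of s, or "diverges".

V'(s) = -24(s - 5)(s - 4)(s + 5), so V'(2) = -1008.
Gradient descent moves in the -V' direction, i.e. s is increasing.
The nearest critical point in that direction is s = 4, where V'' = 216 > 0 (a local minimum). The iterate converges there.

4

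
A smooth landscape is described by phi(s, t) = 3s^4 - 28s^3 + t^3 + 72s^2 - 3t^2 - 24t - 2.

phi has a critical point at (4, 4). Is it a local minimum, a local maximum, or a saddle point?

The mixed partial ∂²phi/∂s∂t is 0, so the Hessian at any point is diag(phi_ss, phi_tt) = diag(12(3s^2 - 14s + 12), 6(t - 1)).
At (4, 4): H = diag(48, 18).
Both eigenvalues are positive, so H is positive definite: a local minimum.

local minimum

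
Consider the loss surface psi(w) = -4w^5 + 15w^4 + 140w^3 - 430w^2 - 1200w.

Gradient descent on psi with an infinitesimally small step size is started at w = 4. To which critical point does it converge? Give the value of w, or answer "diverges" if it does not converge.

3

psi'(w) = -20(w - 5)(w - 3)(w + 1)(w + 4), so psi'(4) = 800.
Gradient descent moves in the -psi' direction, i.e. w is decreasing.
The nearest critical point in that direction is w = 3, where psi'' = 1120 > 0 (a local minimum). The iterate converges there.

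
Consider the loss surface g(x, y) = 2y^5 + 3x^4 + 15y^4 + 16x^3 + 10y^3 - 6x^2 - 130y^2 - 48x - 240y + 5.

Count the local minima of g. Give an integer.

4

g separates as a function of x plus a function of y, so ∇g=0 decouples.
∂g/∂x = 12(x - 1)(x + 1)(x + 4) = 0 at x ∈ {-4, -1, 1}; ∂g/∂y = 10(y - 2)(y + 1)(y + 3)(y + 4) = 0 at y ∈ {-4, -3, -1, 2}.
The Hessian is diagonal: diag(g_xx, g_yy). Second derivatives: g_xx(-4)=180, g_xx(-1)=-72, g_xx(1)=120; g_yy(-4)=-180, g_yy(-3)=100, g_yy(-1)=-180, g_yy(2)=900.
Local minima occur where both diagonal entries positive: (-4, -3), (-4, 2), (1, -3), (1, 2). Count: 4.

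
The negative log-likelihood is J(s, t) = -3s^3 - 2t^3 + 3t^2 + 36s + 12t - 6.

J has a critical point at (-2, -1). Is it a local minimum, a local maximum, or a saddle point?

The mixed partial ∂²J/∂s∂t is 0, so the Hessian at any point is diag(J_ss, J_tt) = diag(-18s, 6(-2t + 1)).
At (-2, -1): H = diag(36, 18).
Both eigenvalues are positive, so H is positive definite: a local minimum.

local minimum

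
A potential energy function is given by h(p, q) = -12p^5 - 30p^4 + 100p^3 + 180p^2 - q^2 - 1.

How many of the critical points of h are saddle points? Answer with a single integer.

2

h separates as a function of p plus a function of q, so ∇h=0 decouples.
∂h/∂p = -60p(p - 2)(p + 1)(p + 3) = 0 at p ∈ {-3, -1, 0, 2}; ∂h/∂q = -2q = 0 at q ∈ {0}.
The Hessian is diagonal: diag(h_pp, h_qq). Second derivatives: h_pp(-3)=1800, h_pp(-1)=-360, h_pp(0)=360, h_pp(2)=-1800; h_qq(0)=-2.
Saddle points occur where the two diagonal entries have opposite signs: (-3, 0), (0, 0). Count: 2.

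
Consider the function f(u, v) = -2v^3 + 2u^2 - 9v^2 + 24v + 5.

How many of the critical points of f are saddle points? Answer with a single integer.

1

f separates as a function of u plus a function of v, so ∇f=0 decouples.
∂f/∂u = 4u = 0 at u ∈ {0}; ∂f/∂v = -6(v - 1)(v + 4) = 0 at v ∈ {-4, 1}.
The Hessian is diagonal: diag(f_uu, f_vv). Second derivatives: f_uu(0)=4; f_vv(-4)=30, f_vv(1)=-30.
Saddle points occur where the two diagonal entries have opposite signs: (0, 1). Count: 1.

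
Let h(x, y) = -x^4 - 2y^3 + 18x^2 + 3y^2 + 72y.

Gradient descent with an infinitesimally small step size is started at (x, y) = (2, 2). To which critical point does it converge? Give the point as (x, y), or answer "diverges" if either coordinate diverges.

h is separable, so gradient descent decouples: x follows -∂h/∂x, y follows -∂h/∂y.
∂h/∂x = -4x(x - 3)(x + 3); at x=2 this is 40, so x decreases.
∂h/∂y = -6(y - 4)(y + 3); at y=2 this is 60, so y decreases.
x converges to its nearest critical value 0 (a local min of the x-part); y converges to -3. The iterate converges to (0, -3).

(0, -3)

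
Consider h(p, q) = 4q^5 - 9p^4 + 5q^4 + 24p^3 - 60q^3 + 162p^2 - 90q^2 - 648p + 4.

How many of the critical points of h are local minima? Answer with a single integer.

h separates as a function of p plus a function of q, so ∇h=0 decouples.
∂h/∂p = -36(p - 3)(p - 2)(p + 3) = 0 at p ∈ {-3, 2, 3}; ∂h/∂q = 20q(q - 3)(q + 1)(q + 3) = 0 at q ∈ {-3, -1, 0, 3}.
The Hessian is diagonal: diag(h_pp, h_qq). Second derivatives: h_pp(-3)=-1080, h_pp(2)=180, h_pp(3)=-216; h_qq(-3)=-720, h_qq(-1)=160, h_qq(0)=-180, h_qq(3)=1440.
Local minima occur where both diagonal entries positive: (2, -1), (2, 3). Count: 2.

2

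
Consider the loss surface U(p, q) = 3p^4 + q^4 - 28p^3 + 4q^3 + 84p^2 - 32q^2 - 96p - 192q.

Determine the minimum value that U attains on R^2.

U(p,q) separates as A(p) + B(q), so its minimum is min A + min B.
A'(p) = 12(p - 4)(p - 2)(p - 1) vanishes at p ∈ {1, 2, 4}; B'(q) = 4(q - 4)(q + 3)(q + 4) vanishes at q ∈ {-4, -3, 4}.
Local minima of A (where A''>0): A(1)=-37, A(4)=-64. Local minima of B: B(-4)=256, B(4)=-768.
So the global minimum of U is A(4) + B(4) = -64 − 768 = -832, attained at (4, 4).

-832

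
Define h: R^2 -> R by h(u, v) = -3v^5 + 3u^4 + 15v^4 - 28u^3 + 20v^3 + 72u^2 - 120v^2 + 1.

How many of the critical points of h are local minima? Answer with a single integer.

h separates as a function of u plus a function of v, so ∇h=0 decouples.
∂h/∂u = 12u(u - 4)(u - 3) = 0 at u ∈ {0, 3, 4}; ∂h/∂v = -15v(v - 4)(v - 2)(v + 2) = 0 at v ∈ {-2, 0, 2, 4}.
The Hessian is diagonal: diag(h_uu, h_vv). Second derivatives: h_uu(0)=144, h_uu(3)=-36, h_uu(4)=48; h_vv(-2)=720, h_vv(0)=-240, h_vv(2)=240, h_vv(4)=-720.
Local minima occur where both diagonal entries positive: (0, -2), (0, 2), (4, -2), (4, 2). Count: 4.

4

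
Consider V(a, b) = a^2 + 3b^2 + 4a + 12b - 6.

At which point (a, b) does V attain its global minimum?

V(a,b) separates as P(a) + Q(b) − 6, so its minimum is min P + min Q − 6.
P'(a) = 2a + 4 vanishes at a ∈ {-2}; Q'(b) = 6b + 12 vanishes at b ∈ {-2}.
Local minima of P (where P''>0): P(-2)=-4. Local minima of Q: Q(-2)=-12.
So the global minimum of V is P(-2) + Q(-2) − 6 = -4 − 12 − 6 = -22, attained at (-2, -2).

(-2, -2)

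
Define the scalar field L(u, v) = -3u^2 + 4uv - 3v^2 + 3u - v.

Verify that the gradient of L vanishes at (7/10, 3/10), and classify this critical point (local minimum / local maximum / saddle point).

∇L = (-6u + 4v + 3, 4u - 6v - 1); substituting (7/10, 3/10) gives ∇L = (0, 0), so (7/10, 3/10) is indeed a critical point.
The Hessian of L is constant: H = [[-6, 4], [4, -6]].
det(H) = (-6)·(-6) − 4² = 20.
det(H) > 0 and tr(H) = -12 < 0, so H is negative definite and the point is a local maximum.

local maximum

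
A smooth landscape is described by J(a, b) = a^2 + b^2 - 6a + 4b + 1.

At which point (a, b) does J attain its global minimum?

J(a,b) separates as P(a) + Q(b) + 1, so its minimum is min P + min Q + 1.
P'(a) = 2a - 6 vanishes at a ∈ {3}; Q'(b) = 2b + 4 vanishes at b ∈ {-2}.
Local minima of P (where P''>0): P(3)=-9. Local minima of Q: Q(-2)=-4.
So the global minimum of J is P(3) + Q(-2) + 1 = -9 − 4 + 1 = -12, attained at (3, -2).

(3, -2)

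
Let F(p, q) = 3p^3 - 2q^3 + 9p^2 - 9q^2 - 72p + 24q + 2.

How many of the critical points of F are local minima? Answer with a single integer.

F separates as a function of p plus a function of q, so ∇F=0 decouples.
∂F/∂p = 9(p - 2)(p + 4) = 0 at p ∈ {-4, 2}; ∂F/∂q = -6(q - 1)(q + 4) = 0 at q ∈ {-4, 1}.
The Hessian is diagonal: diag(F_pp, F_qq). Second derivatives: F_pp(-4)=-54, F_pp(2)=54; F_qq(-4)=30, F_qq(1)=-30.
Local minima occur where both diagonal entries positive: (2, -4). Count: 1.

1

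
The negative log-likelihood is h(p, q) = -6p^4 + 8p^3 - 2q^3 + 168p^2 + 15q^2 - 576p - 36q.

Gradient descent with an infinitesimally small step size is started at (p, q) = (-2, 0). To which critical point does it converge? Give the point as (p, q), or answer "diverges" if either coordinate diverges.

h is separable, so gradient descent decouples: p follows -∂h/∂p, q follows -∂h/∂q.
∂h/∂p = -24(p - 3)(p - 2)(p + 4); at p=-2 this is -960, so p increases.
∂h/∂q = -6(q - 3)(q - 2); at q=0 this is -36, so q increases.
p converges to its nearest critical value 2 (a local min of the p-part); q converges to 2. The iterate converges to (2, 2).

(2, 2)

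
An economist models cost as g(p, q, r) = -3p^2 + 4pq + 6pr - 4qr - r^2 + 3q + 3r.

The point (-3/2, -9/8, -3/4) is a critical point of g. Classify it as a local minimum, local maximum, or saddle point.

saddle point

The Hessian is constant: H = [[-6, 4, 6], [4, 0, -4], [6, -4, -2]].
Leading principal minors: Δ₁ = -6, Δ₂ = -16, Δ₃ = -64.
The minors fit neither the all-positive nor the alternating-sign pattern, so H is indefinite: a saddle point.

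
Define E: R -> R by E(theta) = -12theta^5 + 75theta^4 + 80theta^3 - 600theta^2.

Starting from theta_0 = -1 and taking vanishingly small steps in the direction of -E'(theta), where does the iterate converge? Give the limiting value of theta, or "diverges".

E'(theta) = -60theta(theta - 5)(theta - 2)(theta + 2), so E'(-1) = 1080.
Gradient descent moves in the -E' direction, i.e. theta is decreasing.
The nearest critical point in that direction is theta = -2, where E'' = 3360 > 0 (a local minimum). The iterate converges there.

-2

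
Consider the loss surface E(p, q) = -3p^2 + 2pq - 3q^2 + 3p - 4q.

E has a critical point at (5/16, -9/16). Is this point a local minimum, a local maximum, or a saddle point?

local maximum

The Hessian of E is constant: H = [[-6, 2], [2, -6]].
det(H) = (-6)·(-6) − 2² = 32.
det(H) > 0 and tr(H) = -12 < 0, so H is negative definite and the point is a local maximum.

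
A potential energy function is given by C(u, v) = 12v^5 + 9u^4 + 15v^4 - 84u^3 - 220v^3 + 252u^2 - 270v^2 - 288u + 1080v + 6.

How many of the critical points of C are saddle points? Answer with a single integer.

C separates as a function of u plus a function of v, so ∇C=0 decouples.
∂C/∂u = 36(u - 4)(u - 2)(u - 1) = 0 at u ∈ {1, 2, 4}; ∂C/∂v = 60(v - 3)(v - 1)(v + 2)(v + 3) = 0 at v ∈ {-3, -2, 1, 3}.
The Hessian is diagonal: diag(C_uu, C_vv). Second derivatives: C_uu(1)=108, C_uu(2)=-72, C_uu(4)=216; C_vv(-3)=-1440, C_vv(-2)=900, C_vv(1)=-1440, C_vv(3)=3600.
Saddle points occur where the two diagonal entries have opposite signs: (1, -3), (1, 1), (2, -2), (2, 3), (4, -3), (4, 1). Count: 6.

6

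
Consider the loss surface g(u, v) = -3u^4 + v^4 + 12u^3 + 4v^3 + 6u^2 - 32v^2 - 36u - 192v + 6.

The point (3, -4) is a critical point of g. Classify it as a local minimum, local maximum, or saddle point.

saddle point

The mixed partial ∂²g/∂u∂v is 0, so the Hessian at any point is diag(g_uu, g_vv) = diag(12(-3u^2 + 6u + 1), 4(3v^2 + 6v - 16)).
At (3, -4): H = diag(-96, 32).
The eigenvalues have opposite signs, so H is indefinite: a saddle point.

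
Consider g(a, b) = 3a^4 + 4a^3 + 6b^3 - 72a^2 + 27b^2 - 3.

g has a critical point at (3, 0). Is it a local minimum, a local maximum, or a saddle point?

The mixed partial ∂²g/∂a∂b is 0, so the Hessian at any point is diag(g_aa, g_bb) = diag(12(3a^2 + 2a - 12), 18(2b + 3)).
At (3, 0): H = diag(252, 54).
Both eigenvalues are positive, so H is positive definite: a local minimum.

local minimum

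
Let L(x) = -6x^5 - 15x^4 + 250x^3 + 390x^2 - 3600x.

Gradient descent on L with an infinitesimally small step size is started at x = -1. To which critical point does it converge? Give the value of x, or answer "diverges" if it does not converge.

L'(x) = -30(x - 4)(x - 2)(x + 3)(x + 5), so L'(-1) = -3600.
Gradient descent moves in the -L' direction, i.e. x is increasing.
The nearest critical point in that direction is x = 2, where L'' = 2100 > 0 (a local minimum). The iterate converges there.

2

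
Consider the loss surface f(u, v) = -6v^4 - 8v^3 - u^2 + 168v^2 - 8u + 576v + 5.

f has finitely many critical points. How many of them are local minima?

f separates as a function of u plus a function of v, so ∇f=0 decouples.
∂f/∂u = -2(u + 4) = 0 at u ∈ {-4}; ∂f/∂v = -24(v - 4)(v + 2)(v + 3) = 0 at v ∈ {-3, -2, 4}.
The Hessian is diagonal: diag(f_uu, f_vv). Second derivatives: f_uu(-4)=-2; f_vv(-3)=-168, f_vv(-2)=144, f_vv(4)=-1008.
Local minima occur where both diagonal entries positive: none. Count: 0.

0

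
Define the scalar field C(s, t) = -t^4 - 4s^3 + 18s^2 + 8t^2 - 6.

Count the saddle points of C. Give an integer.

3

C separates as a function of s plus a function of t, so ∇C=0 decouples.
∂C/∂s = -12s(s - 3) = 0 at s ∈ {0, 3}; ∂C/∂t = -4t(t - 2)(t + 2) = 0 at t ∈ {-2, 0, 2}.
The Hessian is diagonal: diag(C_ss, C_tt). Second derivatives: C_ss(0)=36, C_ss(3)=-36; C_tt(-2)=-32, C_tt(0)=16, C_tt(2)=-32.
Saddle points occur where the two diagonal entries have opposite signs: (0, -2), (0, 2), (3, 0). Count: 3.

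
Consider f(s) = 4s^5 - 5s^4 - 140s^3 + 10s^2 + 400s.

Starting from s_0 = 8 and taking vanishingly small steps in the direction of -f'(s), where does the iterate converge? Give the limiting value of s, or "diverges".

f'(s) = 20(s - 5)(s - 1)(s + 1)(s + 4), so f'(8) = 45360.
Gradient descent moves in the -f' direction, i.e. s is decreasing.
The nearest critical point in that direction is s = 5, where f'' = 4320 > 0 (a local minimum). The iterate converges there.

5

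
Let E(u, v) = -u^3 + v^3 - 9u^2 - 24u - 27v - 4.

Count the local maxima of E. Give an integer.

1

E separates as a function of u plus a function of v, so ∇E=0 decouples.
∂E/∂u = -3(u + 2)(u + 4) = 0 at u ∈ {-4, -2}; ∂E/∂v = 3(v - 3)(v + 3) = 0 at v ∈ {-3, 3}.
The Hessian is diagonal: diag(E_uu, E_vv). Second derivatives: E_uu(-4)=6, E_uu(-2)=-6; E_vv(-3)=-18, E_vv(3)=18.
Local maxima occur where both diagonal entries negative: (-2, -3). Count: 1.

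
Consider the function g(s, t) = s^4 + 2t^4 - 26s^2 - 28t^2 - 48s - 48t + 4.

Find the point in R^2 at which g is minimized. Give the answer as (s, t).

(4, 3)

g(s,t) separates as P(s) + Q(t) + 4, so its minimum is min P + min Q + 4.
P'(s) = 4(s - 4)(s + 1)(s + 3) vanishes at s ∈ {-3, -1, 4}; Q'(t) = 8(t - 3)(t + 1)(t + 2) vanishes at t ∈ {-2, -1, 3}.
Local minima of P (where P''>0): P(-3)=-9, P(4)=-352. Local minima of Q: Q(-2)=16, Q(3)=-234.
So the global minimum of g is P(4) + Q(3) + 4 = -352 − 234 + 4 = -582, attained at (4, 3).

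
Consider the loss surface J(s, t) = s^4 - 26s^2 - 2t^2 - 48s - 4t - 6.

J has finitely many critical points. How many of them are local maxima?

J separates as a function of s plus a function of t, so ∇J=0 decouples.
∂J/∂s = 4(s - 4)(s + 1)(s + 3) = 0 at s ∈ {-3, -1, 4}; ∂J/∂t = -4(t + 1) = 0 at t ∈ {-1}.
The Hessian is diagonal: diag(J_ss, J_tt). Second derivatives: J_ss(-3)=56, J_ss(-1)=-40, J_ss(4)=140; J_tt(-1)=-4.
Local maxima occur where both diagonal entries negative: (-1, -1). Count: 1.

1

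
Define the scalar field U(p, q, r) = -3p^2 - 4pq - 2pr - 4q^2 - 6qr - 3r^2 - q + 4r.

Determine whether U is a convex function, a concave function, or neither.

concave

U is quadratic, so its Hessian is the constant matrix H = [[-6, -4, -2], [-4, -8, -6], [-2, -6, -6]].
Leading principal minors: -6, 32, -40.
Signs alternate −, +, − ⇒ H ≺ 0 ⇒ concave.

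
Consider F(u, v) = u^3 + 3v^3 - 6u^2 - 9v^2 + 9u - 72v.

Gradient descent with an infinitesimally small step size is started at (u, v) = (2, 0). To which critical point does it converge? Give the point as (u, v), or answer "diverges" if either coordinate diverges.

(3, 4)

F is separable, so gradient descent decouples: u follows -∂F/∂u, v follows -∂F/∂v.
∂F/∂u = 3(u - 3)(u - 1); at u=2 this is -3, so u increases.
∂F/∂v = 9(v - 4)(v + 2); at v=0 this is -72, so v increases.
u converges to its nearest critical value 3 (a local min of the u-part); v converges to 4. The iterate converges to (3, 4).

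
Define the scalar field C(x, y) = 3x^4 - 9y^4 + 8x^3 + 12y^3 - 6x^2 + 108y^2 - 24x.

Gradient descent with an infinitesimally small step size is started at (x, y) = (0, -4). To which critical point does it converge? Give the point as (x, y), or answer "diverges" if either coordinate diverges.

C is separable, so gradient descent decouples: x follows -∂C/∂x, y follows -∂C/∂y.
∂C/∂x = 12(x - 1)(x + 1)(x + 2); at x=0 this is -24, so x increases.
∂C/∂y = -36y(y - 3)(y + 2); at y=-4 this is 2016, so y decreases.
The y-coordinate has no critical point in that direction and runs off to infinity.

diverges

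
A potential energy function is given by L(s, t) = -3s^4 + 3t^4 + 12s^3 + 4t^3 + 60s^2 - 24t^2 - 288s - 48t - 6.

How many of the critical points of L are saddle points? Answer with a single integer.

5

L separates as a function of s plus a function of t, so ∇L=0 decouples.
∂L/∂s = -12(s - 4)(s - 2)(s + 3) = 0 at s ∈ {-3, 2, 4}; ∂L/∂t = 12(t - 2)(t + 1)(t + 2) = 0 at t ∈ {-2, -1, 2}.
The Hessian is diagonal: diag(L_ss, L_tt). Second derivatives: L_ss(-3)=-420, L_ss(2)=120, L_ss(4)=-168; L_tt(-2)=48, L_tt(-1)=-36, L_tt(2)=144.
Saddle points occur where the two diagonal entries have opposite signs: (-3, -2), (-3, 2), (2, -1), (4, -2), (4, 2). Count: 5.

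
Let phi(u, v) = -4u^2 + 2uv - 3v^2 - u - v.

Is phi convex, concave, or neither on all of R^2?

phi is quadratic, so its Hessian is the constant matrix H = [[-8, 2], [2, -6]].
det(H) = 44, tr(H) = -14.
det(H) > 0 and tr(H) < 0, so H is negative definite everywhere: concave.

concave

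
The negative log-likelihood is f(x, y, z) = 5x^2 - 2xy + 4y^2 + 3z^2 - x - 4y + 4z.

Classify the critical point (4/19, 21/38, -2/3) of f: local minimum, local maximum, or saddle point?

local minimum

The Hessian is constant: H = [[10, -2, 0], [-2, 8, 0], [0, 0, 6]].
Leading principal minors: Δ₁ = 10, Δ₂ = 76, Δ₃ = 456.
All leading minors are positive, so H is positive definite: a local minimum.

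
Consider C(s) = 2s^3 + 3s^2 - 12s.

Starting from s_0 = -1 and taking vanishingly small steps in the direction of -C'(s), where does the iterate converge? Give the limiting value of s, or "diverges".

C'(s) = 6(s - 1)(s + 2), so C'(-1) = -12.
Gradient descent moves in the -C' direction, i.e. s is increasing.
The nearest critical point in that direction is s = 1, where C'' = 18 > 0 (a local minimum). The iterate converges there.

1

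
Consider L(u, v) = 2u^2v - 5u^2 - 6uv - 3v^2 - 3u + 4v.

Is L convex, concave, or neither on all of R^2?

neither

The term 2u^2v is cubic, so the Hessian is not constant.
∂²L/∂u² = 4v - 10, which takes both signs as v varies (negative for sufficiently negative v). A diagonal entry of the Hessian changing sign means the Hessian is neither positive- nor negative-semidefinite on all of R^2.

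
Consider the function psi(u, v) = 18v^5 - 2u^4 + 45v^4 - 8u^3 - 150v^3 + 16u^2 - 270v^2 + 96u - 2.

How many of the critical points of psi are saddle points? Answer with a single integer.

6

psi separates as a function of u plus a function of v, so ∇psi=0 decouples.
∂psi/∂u = -8(u - 2)(u + 2)(u + 3) = 0 at u ∈ {-3, -2, 2}; ∂psi/∂v = 90v(v - 2)(v + 1)(v + 3) = 0 at v ∈ {-3, -1, 0, 2}.
The Hessian is diagonal: diag(psi_uu, psi_vv). Second derivatives: psi_uu(-3)=-40, psi_uu(-2)=32, psi_uu(2)=-160; psi_vv(-3)=-2700, psi_vv(-1)=540, psi_vv(0)=-540, psi_vv(2)=2700.
Saddle points occur where the two diagonal entries have opposite signs: (-3, -1), (-3, 2), (-2, -3), (-2, 0), (2, -1), (2, 2). Count: 6.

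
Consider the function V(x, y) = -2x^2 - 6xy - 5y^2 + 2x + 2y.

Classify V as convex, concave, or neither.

concave

V is quadratic, so its Hessian is the constant matrix H = [[-4, -6], [-6, -10]].
det(H) = 4, tr(H) = -14.
det(H) > 0 and tr(H) < 0, so H is negative definite everywhere: concave.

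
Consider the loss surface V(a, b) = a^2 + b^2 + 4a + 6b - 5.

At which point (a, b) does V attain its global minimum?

V(a,b) separates as P(a) + Q(b) − 5, so its minimum is min P + min Q − 5.
P'(a) = 2a + 4 vanishes at a ∈ {-2}; Q'(b) = 2b + 6 vanishes at b ∈ {-3}.
Local minima of P (where P''>0): P(-2)=-4. Local minima of Q: Q(-3)=-9.
So the global minimum of V is P(-2) + Q(-3) − 5 = -4 − 9 − 5 = -18, attained at (-2, -3).

(-2, -3)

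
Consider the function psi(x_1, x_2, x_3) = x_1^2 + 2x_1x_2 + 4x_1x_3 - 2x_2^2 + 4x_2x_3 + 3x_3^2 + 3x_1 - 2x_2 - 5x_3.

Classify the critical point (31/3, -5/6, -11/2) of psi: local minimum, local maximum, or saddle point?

The Hessian is constant: H = [[2, 2, 4], [2, -4, 4], [4, 4, 6]].
Leading principal minors: Δ₁ = 2, Δ₂ = -12, Δ₃ = 24.
The minors fit neither the all-positive nor the alternating-sign pattern, so H is indefinite: a saddle point.

saddle point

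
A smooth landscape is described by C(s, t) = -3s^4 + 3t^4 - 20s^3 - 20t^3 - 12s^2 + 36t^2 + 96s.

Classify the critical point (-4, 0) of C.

saddle point

The mixed partial ∂²C/∂s∂t is 0, so the Hessian at any point is diag(C_ss, C_tt) = diag(-12(3s^2 + 10s + 2), 12(3t^2 - 10t + 6)).
At (-4, 0): H = diag(-120, 72).
The eigenvalues have opposite signs, so H is indefinite: a saddle point.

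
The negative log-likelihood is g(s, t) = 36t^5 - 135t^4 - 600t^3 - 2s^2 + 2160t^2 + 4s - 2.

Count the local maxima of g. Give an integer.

2

g separates as a function of s plus a function of t, so ∇g=0 decouples.
∂g/∂s = -4(s - 1) = 0 at s ∈ {1}; ∂g/∂t = 180t(t - 4)(t - 2)(t + 3) = 0 at t ∈ {-3, 0, 2, 4}.
The Hessian is diagonal: diag(g_ss, g_tt). Second derivatives: g_ss(1)=-4; g_tt(-3)=-18900, g_tt(0)=4320, g_tt(2)=-3600, g_tt(4)=10080.
Local maxima occur where both diagonal entries negative: (1, -3), (1, 2). Count: 2.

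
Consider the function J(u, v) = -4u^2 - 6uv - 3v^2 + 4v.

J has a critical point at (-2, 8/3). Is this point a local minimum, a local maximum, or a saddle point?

The Hessian of J is constant: H = [[-8, -6], [-6, -6]].
det(H) = (-8)·(-6) − (-6)² = 12.
det(H) > 0 and tr(H) = -14 < 0, so H is negative definite and the point is a local maximum.

local maximum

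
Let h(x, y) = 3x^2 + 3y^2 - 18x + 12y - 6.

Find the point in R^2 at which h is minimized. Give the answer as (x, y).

(3, -2)

h(x,y) separates as P(x) + Q(y) − 6, so its minimum is min P + min Q − 6.
P'(x) = 6x - 18 vanishes at x ∈ {3}; Q'(y) = 6y + 12 vanishes at y ∈ {-2}.
Local minima of P (where P''>0): P(3)=-27. Local minima of Q: Q(-2)=-12.
So the global minimum of h is P(3) + Q(-2) − 6 = -27 − 12 − 6 = -45, attained at (3, -2).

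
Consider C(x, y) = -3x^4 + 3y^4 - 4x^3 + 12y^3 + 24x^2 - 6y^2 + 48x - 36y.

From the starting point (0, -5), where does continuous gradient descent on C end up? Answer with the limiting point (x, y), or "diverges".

C is separable, so gradient descent decouples: x follows -∂C/∂x, y follows -∂C/∂y.
∂C/∂x = -12(x - 2)(x + 1)(x + 2); at x=0 this is 48, so x decreases.
∂C/∂y = 12(y - 1)(y + 1)(y + 3); at y=-5 this is -576, so y increases.
x converges to its nearest critical value -1 (a local min of the x-part); y converges to -3. The iterate converges to (-1, -3).

(-1, -3)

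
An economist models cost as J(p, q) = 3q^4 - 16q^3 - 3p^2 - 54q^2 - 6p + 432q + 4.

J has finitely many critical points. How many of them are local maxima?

1

J separates as a function of p plus a function of q, so ∇J=0 decouples.
∂J/∂p = -6(p + 1) = 0 at p ∈ {-1}; ∂J/∂q = 12(q - 4)(q - 3)(q + 3) = 0 at q ∈ {-3, 3, 4}.
The Hessian is diagonal: diag(J_pp, J_qq). Second derivatives: J_pp(-1)=-6; J_qq(-3)=504, J_qq(3)=-72, J_qq(4)=84.
Local maxima occur where both diagonal entries negative: (-1, 3). Count: 1.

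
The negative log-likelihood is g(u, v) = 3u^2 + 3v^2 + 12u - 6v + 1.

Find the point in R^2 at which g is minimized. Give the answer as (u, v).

(-2, 1)

g(u,v) separates as P(u) + Q(v) + 1, so its minimum is min P + min Q + 1.
P'(u) = 6u + 12 vanishes at u ∈ {-2}; Q'(v) = 6v - 6 vanishes at v ∈ {1}.
Local minima of P (where P''>0): P(-2)=-12. Local minima of Q: Q(1)=-3.
So the global minimum of g is P(-2) + Q(1) + 1 = -12 − 3 + 1 = -14, attained at (-2, 1).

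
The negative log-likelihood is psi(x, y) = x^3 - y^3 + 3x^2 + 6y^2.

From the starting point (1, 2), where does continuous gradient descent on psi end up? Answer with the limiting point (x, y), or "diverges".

(0, 0)

psi is separable, so gradient descent decouples: x follows -∂psi/∂x, y follows -∂psi/∂y.
∂psi/∂x = 3x(x + 2); at x=1 this is 9, so x decreases.
∂psi/∂y = -3y(y - 4); at y=2 this is 12, so y decreases.
x converges to its nearest critical value 0 (a local min of the x-part); y converges to 0. The iterate converges to (0, 0).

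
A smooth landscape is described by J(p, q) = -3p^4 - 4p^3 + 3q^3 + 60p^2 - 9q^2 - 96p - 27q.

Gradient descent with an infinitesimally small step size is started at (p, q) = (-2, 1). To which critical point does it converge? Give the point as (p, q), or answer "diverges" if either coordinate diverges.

J is separable, so gradient descent decouples: p follows -∂J/∂p, q follows -∂J/∂q.
∂J/∂p = -12(p - 2)(p - 1)(p + 4); at p=-2 this is -288, so p increases.
∂J/∂q = 9(q - 3)(q + 1); at q=1 this is -36, so q increases.
p converges to its nearest critical value 1 (a local min of the p-part); q converges to 3. The iterate converges to (1, 3).

(1, 3)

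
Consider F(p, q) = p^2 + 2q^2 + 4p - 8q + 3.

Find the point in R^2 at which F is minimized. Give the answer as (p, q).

F(p,q) separates as A(p) + B(q) + 3, so its minimum is min A + min B + 3.
A'(p) = 2p + 4 vanishes at p ∈ {-2}; B'(q) = 4q - 8 vanishes at q ∈ {2}.
Local minima of A (where A''>0): A(-2)=-4. Local minima of B: B(2)=-8.
So the global minimum of F is A(-2) + B(2) + 3 = -4 − 8 + 3 = -9, attained at (-2, 2).

(-2, 2)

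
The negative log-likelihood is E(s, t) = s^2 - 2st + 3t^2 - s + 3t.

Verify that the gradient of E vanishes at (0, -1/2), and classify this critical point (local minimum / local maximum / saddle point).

∇E = (2s - 2t - 1, -2s + 6t + 3); substituting (0, -1/2) gives ∇E = (0, 0), so (0, -1/2) is indeed a critical point.
The Hessian of E is constant: H = [[2, -2], [-2, 6]].
det(H) = 2·6 − (-2)² = 8.
det(H) > 0 and tr(H) = 8 > 0, so H is positive definite and the point is a local minimum.

local minimum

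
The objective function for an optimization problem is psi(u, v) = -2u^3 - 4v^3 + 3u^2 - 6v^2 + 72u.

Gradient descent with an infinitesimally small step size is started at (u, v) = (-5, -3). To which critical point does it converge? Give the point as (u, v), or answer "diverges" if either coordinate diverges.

(-3, -1)

psi is separable, so gradient descent decouples: u follows -∂psi/∂u, v follows -∂psi/∂v.
∂psi/∂u = -6(u - 4)(u + 3); at u=-5 this is -108, so u increases.
∂psi/∂v = -12v(v + 1); at v=-3 this is -72, so v increases.
u converges to its nearest critical value -3 (a local min of the u-part); v converges to -1. The iterate converges to (-3, -1).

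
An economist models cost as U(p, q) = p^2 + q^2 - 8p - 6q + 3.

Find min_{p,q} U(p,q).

U(p,q) separates as A(p) + B(q) + 3, so its minimum is min A + min B + 3.
A'(p) = 2p - 8 vanishes at p ∈ {4}; B'(q) = 2q - 6 vanishes at q ∈ {3}.
Local minima of A (where A''>0): A(4)=-16. Local minima of B: B(3)=-9.
So the global minimum of U is A(4) + B(3) + 3 = -16 − 9 + 3 = -22, attained at (4, 3).

-22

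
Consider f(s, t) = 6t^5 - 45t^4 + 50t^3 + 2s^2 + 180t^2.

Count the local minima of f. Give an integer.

2

f separates as a function of s plus a function of t, so ∇f=0 decouples.
∂f/∂s = 4s = 0 at s ∈ {0}; ∂f/∂t = 30t(t - 4)(t - 3)(t + 1) = 0 at t ∈ {-1, 0, 3, 4}.
The Hessian is diagonal: diag(f_ss, f_tt). Second derivatives: f_ss(0)=4; f_tt(-1)=-600, f_tt(0)=360, f_tt(3)=-360, f_tt(4)=600.
Local minima occur where both diagonal entries positive: (0, 0), (0, 4). Count: 2.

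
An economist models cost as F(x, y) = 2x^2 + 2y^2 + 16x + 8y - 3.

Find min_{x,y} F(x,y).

F(x,y) separates as P(x) + Q(y) − 3, so its minimum is min P + min Q − 3.
P'(x) = 4x + 16 vanishes at x ∈ {-4}; Q'(y) = 4y + 8 vanishes at y ∈ {-2}.
Local minima of P (where P''>0): P(-4)=-32. Local minima of Q: Q(-2)=-8.
So the global minimum of F is P(-4) + Q(-2) − 3 = -32 − 8 − 3 = -43, attained at (-4, -2).

-43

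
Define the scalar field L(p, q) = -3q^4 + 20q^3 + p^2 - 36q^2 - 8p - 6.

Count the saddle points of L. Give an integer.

L separates as a function of p plus a function of q, so ∇L=0 decouples.
∂L/∂p = 2(p - 4) = 0 at p ∈ {4}; ∂L/∂q = -12q(q - 3)(q - 2) = 0 at q ∈ {0, 2, 3}.
The Hessian is diagonal: diag(L_pp, L_qq). Second derivatives: L_pp(4)=2; L_qq(0)=-72, L_qq(2)=24, L_qq(3)=-36.
Saddle points occur where the two diagonal entries have opposite signs: (4, 0), (4, 3). Count: 2.

2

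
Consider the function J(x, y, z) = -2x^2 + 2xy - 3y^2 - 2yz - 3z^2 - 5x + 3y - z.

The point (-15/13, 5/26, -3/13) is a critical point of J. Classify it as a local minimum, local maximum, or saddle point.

The Hessian is constant: H = [[-4, 2, 0], [2, -6, -2], [0, -2, -6]].
Leading principal minors: Δ₁ = -4, Δ₂ = 20, Δ₃ = -104.
The minors alternate sign starting negative (−, +, −), so H is negative definite: a local maximum.

local maximum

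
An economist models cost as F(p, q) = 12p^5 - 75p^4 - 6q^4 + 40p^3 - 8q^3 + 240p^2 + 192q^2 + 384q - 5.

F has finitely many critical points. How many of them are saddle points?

6

F separates as a function of p plus a function of q, so ∇F=0 decouples.
∂F/∂p = 60p(p - 4)(p - 2)(p + 1) = 0 at p ∈ {-1, 0, 2, 4}; ∂F/∂q = -24(q - 4)(q + 1)(q + 4) = 0 at q ∈ {-4, -1, 4}.
The Hessian is diagonal: diag(F_pp, F_qq). Second derivatives: F_pp(-1)=-900, F_pp(0)=480, F_pp(2)=-720, F_pp(4)=2400; F_qq(-4)=-576, F_qq(-1)=360, F_qq(4)=-960.
Saddle points occur where the two diagonal entries have opposite signs: (-1, -1), (0, -4), (0, 4), (2, -1), (4, -4), (4, 4). Count: 6.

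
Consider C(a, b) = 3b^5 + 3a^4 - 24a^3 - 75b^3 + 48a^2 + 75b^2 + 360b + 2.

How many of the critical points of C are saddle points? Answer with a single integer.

6

C separates as a function of a plus a function of b, so ∇C=0 decouples.
∂C/∂a = 12a(a - 4)(a - 2) = 0 at a ∈ {0, 2, 4}; ∂C/∂b = 15(b - 3)(b - 2)(b + 1)(b + 4) = 0 at b ∈ {-4, -1, 2, 3}.
The Hessian is diagonal: diag(C_aa, C_bb). Second derivatives: C_aa(0)=96, C_aa(2)=-48, C_aa(4)=96; C_bb(-4)=-1890, C_bb(-1)=540, C_bb(2)=-270, C_bb(3)=420.
Saddle points occur where the two diagonal entries have opposite signs: (0, -4), (0, 2), (2, -1), (2, 3), (4, -4), (4, 2). Count: 6.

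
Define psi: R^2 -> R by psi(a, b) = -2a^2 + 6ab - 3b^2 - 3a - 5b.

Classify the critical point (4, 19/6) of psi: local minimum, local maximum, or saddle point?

The Hessian of psi is constant: H = [[-4, 6], [6, -6]].
det(H) = (-4)·(-6) − 6² = -12.
Since det(H) < 0, H is indefinite and the critical point is a saddle point.

saddle point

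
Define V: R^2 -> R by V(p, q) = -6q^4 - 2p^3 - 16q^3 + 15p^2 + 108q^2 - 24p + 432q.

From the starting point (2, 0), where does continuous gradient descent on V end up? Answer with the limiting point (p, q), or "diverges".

V is separable, so gradient descent decouples: p follows -∂V/∂p, q follows -∂V/∂q.
∂V/∂p = -6(p - 4)(p - 1); at p=2 this is 12, so p decreases.
∂V/∂q = -24(q - 3)(q + 2)(q + 3); at q=0 this is 432, so q decreases.
p converges to its nearest critical value 1 (a local min of the p-part); q converges to -2. The iterate converges to (1, -2).

(1, -2)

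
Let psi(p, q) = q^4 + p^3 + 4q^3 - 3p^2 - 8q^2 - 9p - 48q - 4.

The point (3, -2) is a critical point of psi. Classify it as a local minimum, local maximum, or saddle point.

saddle point

The mixed partial ∂²psi/∂p∂q is 0, so the Hessian at any point is diag(psi_pp, psi_qq) = diag(6(p - 1), 4(3q^2 + 6q - 4)).
At (3, -2): H = diag(12, -16).
The eigenvalues have opposite signs, so H is indefinite: a saddle point.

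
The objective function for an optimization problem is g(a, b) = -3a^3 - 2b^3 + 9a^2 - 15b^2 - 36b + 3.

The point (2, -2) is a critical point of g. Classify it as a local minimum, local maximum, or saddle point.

The mixed partial ∂²g/∂a∂b is 0, so the Hessian at any point is diag(g_aa, g_bb) = diag(18(-a + 1), -6(2b + 5)).
At (2, -2): H = diag(-18, -6).
Both eigenvalues are negative, so H is negative definite: a local maximum.

local maximum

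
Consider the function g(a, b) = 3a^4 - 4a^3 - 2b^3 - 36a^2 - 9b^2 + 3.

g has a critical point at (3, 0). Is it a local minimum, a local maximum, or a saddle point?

The mixed partial ∂²g/∂a∂b is 0, so the Hessian at any point is diag(g_aa, g_bb) = diag(12(3a^2 - 2a - 6), -6(2b + 3)).
At (3, 0): H = diag(180, -18).
The eigenvalues have opposite signs, so H is indefinite: a saddle point.

saddle point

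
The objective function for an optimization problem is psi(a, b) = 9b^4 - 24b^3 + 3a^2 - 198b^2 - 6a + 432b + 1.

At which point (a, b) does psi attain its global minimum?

psi(a,b) separates as P(a) + Q(b) + 1, so its minimum is min P + min Q + 1.
P'(a) = 6a - 6 vanishes at a ∈ {1}; Q'(b) = 36(b - 4)(b - 1)(b + 3) vanishes at b ∈ {-3, 1, 4}.
Local minima of P (where P''>0): P(1)=-3. Local minima of Q: Q(-3)=-1701, Q(4)=-672.
So the global minimum of psi is P(1) + Q(-3) + 1 = -3 − 1701 + 1 = -1703, attained at (1, -3).

(1, -3)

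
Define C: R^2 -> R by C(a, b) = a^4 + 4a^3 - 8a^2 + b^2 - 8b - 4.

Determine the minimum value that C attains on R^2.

-148

C(a,b) separates as P(a) + Q(b) − 4, so its minimum is min P + min Q − 4.
P'(a) = 4a(a - 1)(a + 4) vanishes at a ∈ {-4, 0, 1}; Q'(b) = 2b - 8 vanishes at b ∈ {4}.
Local minima of P (where P''>0): P(-4)=-128, P(1)=-3. Local minima of Q: Q(4)=-16.
So the global minimum of C is P(-4) + Q(4) − 4 = -128 − 16 − 4 = -148, attained at (-4, 4).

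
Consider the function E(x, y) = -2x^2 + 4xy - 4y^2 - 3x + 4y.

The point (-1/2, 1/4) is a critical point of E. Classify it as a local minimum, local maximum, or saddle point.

The Hessian of E is constant: H = [[-4, 4], [4, -8]].
det(H) = (-4)·(-8) − 4² = 16.
det(H) > 0 and tr(H) = -12 < 0, so H is negative definite and the point is a local maximum.

local maximum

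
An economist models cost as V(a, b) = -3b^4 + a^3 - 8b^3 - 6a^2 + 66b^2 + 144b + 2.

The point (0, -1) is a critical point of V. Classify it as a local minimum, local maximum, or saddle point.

The mixed partial ∂²V/∂a∂b is 0, so the Hessian at any point is diag(V_aa, V_bb) = diag(6(a - 2), 12(-3b^2 - 4b + 11)).
At (0, -1): H = diag(-12, 144).
The eigenvalues have opposite signs, so H is indefinite: a saddle point.

saddle point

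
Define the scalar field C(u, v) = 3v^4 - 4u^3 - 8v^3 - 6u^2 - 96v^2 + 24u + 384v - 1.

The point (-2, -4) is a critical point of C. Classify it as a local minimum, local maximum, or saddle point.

local minimum

The mixed partial ∂²C/∂u∂v is 0, so the Hessian at any point is diag(C_uu, C_vv) = diag(-12(2u + 1), 12(3v^2 - 4v - 16)).
At (-2, -4): H = diag(36, 576).
Both eigenvalues are positive, so H is positive definite: a local minimum.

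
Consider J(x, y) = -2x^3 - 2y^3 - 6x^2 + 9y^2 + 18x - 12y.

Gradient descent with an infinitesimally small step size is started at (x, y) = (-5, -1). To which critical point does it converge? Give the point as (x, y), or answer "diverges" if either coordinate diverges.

(-3, 1)

J is separable, so gradient descent decouples: x follows -∂J/∂x, y follows -∂J/∂y.
∂J/∂x = -6(x - 1)(x + 3); at x=-5 this is -72, so x increases.
∂J/∂y = -6(y - 2)(y - 1); at y=-1 this is -36, so y increases.
x converges to its nearest critical value -3 (a local min of the x-part); y converges to 1. The iterate converges to (-3, 1).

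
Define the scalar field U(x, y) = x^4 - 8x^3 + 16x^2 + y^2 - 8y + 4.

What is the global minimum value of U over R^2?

U(x,y) separates as P(x) + Q(y) + 4, so its minimum is min P + min Q + 4.
P'(x) = 4x(x - 4)(x - 2) vanishes at x ∈ {0, 2, 4}; Q'(y) = 2y - 8 vanishes at y ∈ {4}.
Local minima of P (where P''>0): P(0)=0, P(4)=0. Local minima of Q: Q(4)=-16.
So the global minimum of U is P(0) + Q(4) + 4 = 0 − 16 + 4 = -12, attained at (0, 4).

-12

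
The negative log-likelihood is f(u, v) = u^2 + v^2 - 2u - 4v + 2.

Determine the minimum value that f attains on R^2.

-3

f(u,v) separates as P(u) + Q(v) + 2, so its minimum is min P + min Q + 2.
P'(u) = 2u - 2 vanishes at u ∈ {1}; Q'(v) = 2v - 4 vanishes at v ∈ {2}.
Local minima of P (where P''>0): P(1)=-1. Local minima of Q: Q(2)=-4.
So the global minimum of f is P(1) + Q(2) + 2 = -1 − 4 + 2 = -3, attained at (1, 2).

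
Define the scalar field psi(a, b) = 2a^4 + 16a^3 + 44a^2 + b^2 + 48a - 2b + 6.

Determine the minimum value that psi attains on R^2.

psi(a,b) separates as P(a) + Q(b) + 6, so its minimum is min P + min Q + 6.
P'(a) = 8(a + 1)(a + 2)(a + 3) vanishes at a ∈ {-3, -2, -1}; Q'(b) = 2b - 2 vanishes at b ∈ {1}.
Local minima of P (where P''>0): P(-3)=-18, P(-1)=-18. Local minima of Q: Q(1)=-1.
So the global minimum of psi is P(-3) + Q(1) + 6 = -18 − 1 + 6 = -13, attained at (-3, 1).

-13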